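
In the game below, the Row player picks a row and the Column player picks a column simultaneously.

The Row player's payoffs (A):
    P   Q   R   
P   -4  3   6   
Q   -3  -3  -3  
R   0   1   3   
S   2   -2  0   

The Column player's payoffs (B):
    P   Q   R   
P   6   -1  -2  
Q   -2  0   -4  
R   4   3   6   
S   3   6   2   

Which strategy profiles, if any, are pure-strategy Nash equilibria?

Check mutual best responses: a cell is a NE iff neither player can gain by unilaterally deviating.
The Row player's best responses — vs P: S (payoff 2); vs Q: P (payoff 3); vs R: P (payoff 6).
The Column player's best responses — vs P: P (payoff 6); vs Q: Q (payoff 0); vs R: R (payoff 6); vs S: Q (payoff 6).
No cell has both players best-responding. For instance, the Row player's best reply to P is S, but against S the Column player prefers Q over P.

There is no pure-strategy Nash equilibrium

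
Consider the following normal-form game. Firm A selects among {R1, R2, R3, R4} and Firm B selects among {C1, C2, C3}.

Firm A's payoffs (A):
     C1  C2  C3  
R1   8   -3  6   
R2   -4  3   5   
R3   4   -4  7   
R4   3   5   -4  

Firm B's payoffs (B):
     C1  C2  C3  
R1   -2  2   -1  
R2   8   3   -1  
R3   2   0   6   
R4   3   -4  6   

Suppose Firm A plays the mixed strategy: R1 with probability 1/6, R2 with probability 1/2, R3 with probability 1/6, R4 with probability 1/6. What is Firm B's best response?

Firm B's best reply maximizes expected payoff against the mix.
C1: (1/6)·(-2) + (1/2)·8 + (1/6)·2 + (1/6)·3 = 9/2
C2: (1/6)·2 + (1/2)·3 + (1/6)·0 + (1/6)·(-4) = 7/6
C3: (1/6)·(-1) + (1/2)·(-1) + (1/6)·6 + (1/6)·6 = 4/3
Highest expected payoff is 9/2, from C1.

C1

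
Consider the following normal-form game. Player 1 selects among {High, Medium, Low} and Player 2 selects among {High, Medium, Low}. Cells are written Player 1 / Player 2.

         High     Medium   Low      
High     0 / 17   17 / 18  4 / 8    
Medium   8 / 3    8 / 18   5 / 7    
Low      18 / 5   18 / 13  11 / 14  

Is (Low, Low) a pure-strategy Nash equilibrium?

Holding Player 2 at Low: Player 1 gets 11 from Low, versus 4 from High, 5 from Medium. No profitable deviation for Player 1.
Holding Player 1 at Low: Player 2 gets 14 from Low, versus 5 from High, 13 from Medium. No profitable deviation for Player 2 either.

Yes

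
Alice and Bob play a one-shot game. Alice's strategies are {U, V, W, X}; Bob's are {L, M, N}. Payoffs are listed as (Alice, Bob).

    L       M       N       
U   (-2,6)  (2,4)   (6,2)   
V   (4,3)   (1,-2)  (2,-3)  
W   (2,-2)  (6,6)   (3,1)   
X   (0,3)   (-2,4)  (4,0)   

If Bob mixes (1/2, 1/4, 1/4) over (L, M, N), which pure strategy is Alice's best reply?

Alice's best reply maximizes expected payoff against the mix.
U: (1/2)·(-2) + (1/4)·2 + (1/4)·6 = 1
V: (1/2)·4 + (1/4)·1 + (1/4)·2 = 11/4
W: (1/2)·2 + (1/4)·6 + (1/4)·3 = 13/4
X: (1/2)·0 + (1/4)·(-2) + (1/4)·4 = 1/2
Highest expected payoff is 13/4, from W.

W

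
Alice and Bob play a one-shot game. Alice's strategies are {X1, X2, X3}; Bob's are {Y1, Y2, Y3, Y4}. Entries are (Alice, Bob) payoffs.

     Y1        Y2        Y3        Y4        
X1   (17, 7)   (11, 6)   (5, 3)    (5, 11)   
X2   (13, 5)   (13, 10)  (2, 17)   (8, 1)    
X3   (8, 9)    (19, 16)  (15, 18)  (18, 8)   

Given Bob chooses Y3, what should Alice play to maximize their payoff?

With Bob fixed at Y3, Alice's payoffs are: X1 → 5, X2 → 2, X3 → 15.
The maximum is 15, achieved by X3.

X3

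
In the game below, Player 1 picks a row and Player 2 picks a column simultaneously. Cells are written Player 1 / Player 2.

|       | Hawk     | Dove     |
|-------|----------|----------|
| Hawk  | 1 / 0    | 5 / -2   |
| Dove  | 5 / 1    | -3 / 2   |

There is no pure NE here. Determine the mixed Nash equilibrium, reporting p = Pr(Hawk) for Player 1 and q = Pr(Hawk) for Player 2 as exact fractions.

p = 1/3, q = 2/3

Each player's mixing probability is pinned down by making the *other* player indifferent.
Player 2 indifferent between Hawk and Dove: p·0 + (1−p)·1 = p·(-2) + (1−p)·2 ⟹ 1 + (-1)p = 2 + (-4)p ⟹ p = 1/3.
Player 1 indifferent between Hawk and Dove: q·1 + (1−q)·5 = q·5 + (1−q)·(-3) ⟹ 5 + (-4)q = (-3) + 8q ⟹ q = 2/3.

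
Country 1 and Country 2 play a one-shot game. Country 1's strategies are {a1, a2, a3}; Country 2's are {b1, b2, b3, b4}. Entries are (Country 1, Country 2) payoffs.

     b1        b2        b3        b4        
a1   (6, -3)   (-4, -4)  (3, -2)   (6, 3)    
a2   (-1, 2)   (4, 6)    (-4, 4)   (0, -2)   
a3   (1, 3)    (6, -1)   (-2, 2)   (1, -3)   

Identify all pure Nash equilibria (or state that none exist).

Find each player's best response to every opponent strategy; NE are the intersections.
Country 1's best responses — vs b1: a1 (payoff 6); vs b2: a3 (payoff 6); vs b3: a1 (payoff 3); vs b4: a1 (payoff 6).
Country 2's best responses — vs a1: b4 (payoff 3); vs a2: b2 (payoff 6); vs a3: b1 (payoff 3).
The only mutual best response is (a1, b4); neither player gains by switching there.

(a1, b4)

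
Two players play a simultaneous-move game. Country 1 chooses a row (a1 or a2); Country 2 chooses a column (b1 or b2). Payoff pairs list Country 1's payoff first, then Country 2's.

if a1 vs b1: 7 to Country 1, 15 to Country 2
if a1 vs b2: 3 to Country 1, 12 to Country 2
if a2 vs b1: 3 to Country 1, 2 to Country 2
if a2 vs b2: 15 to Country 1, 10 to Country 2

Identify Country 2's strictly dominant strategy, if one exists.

None

A strategy is strictly dominant if it gives Country 2 a strictly higher payoff than every other strategy, against every choice by the opponent.
b1 is not dominant: against a2, b2 gives 10 > 2.
b2 is not dominant: against a1, b1 gives 15 > 12.
No single strategy is best against every opponent action.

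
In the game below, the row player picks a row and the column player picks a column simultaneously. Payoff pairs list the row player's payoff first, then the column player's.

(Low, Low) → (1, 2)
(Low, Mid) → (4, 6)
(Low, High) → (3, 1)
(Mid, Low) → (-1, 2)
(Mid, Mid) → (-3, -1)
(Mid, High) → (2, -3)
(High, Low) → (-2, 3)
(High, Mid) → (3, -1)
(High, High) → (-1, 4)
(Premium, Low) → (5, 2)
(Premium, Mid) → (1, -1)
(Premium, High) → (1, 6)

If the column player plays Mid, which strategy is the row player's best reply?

With the column player fixed at Mid, the row player's payoffs are: Low → 4, Mid → -3, High → 3, Premium → 1.
The maximum is 4, achieved by Low.

Low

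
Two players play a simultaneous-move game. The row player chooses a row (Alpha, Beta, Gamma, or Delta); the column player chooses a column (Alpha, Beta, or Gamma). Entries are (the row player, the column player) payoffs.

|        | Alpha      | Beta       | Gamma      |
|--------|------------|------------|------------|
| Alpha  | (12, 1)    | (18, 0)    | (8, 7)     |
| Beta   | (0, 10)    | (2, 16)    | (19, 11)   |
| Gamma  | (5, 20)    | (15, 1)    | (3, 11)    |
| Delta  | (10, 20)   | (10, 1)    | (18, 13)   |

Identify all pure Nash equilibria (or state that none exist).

There is no pure-strategy Nash equilibrium

Check mutual best responses: a cell is a NE iff neither player can gain by unilaterally deviating.
The row player's best responses — vs Alpha: Alpha (payoff 12); vs Beta: Alpha (payoff 18); vs Gamma: Beta (payoff 19).
The column player's best responses — vs Alpha: Gamma (payoff 7); vs Beta: Beta (payoff 16); vs Gamma: Alpha (payoff 20); vs Delta: Alpha (payoff 20).
No cell has both players best-responding. For instance, the row player's best reply to Alpha is Alpha, but against Alpha the column player prefers Gamma over Alpha.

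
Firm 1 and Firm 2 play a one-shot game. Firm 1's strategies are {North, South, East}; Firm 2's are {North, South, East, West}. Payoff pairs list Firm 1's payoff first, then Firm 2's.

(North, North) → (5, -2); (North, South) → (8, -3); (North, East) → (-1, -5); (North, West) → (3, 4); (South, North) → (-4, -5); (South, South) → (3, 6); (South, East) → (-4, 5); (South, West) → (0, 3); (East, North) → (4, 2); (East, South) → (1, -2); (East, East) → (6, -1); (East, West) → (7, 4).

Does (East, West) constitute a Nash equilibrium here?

Holding Firm 2 at West: Firm 1 gets 7 from East, versus 3 from North, 0 from South. No profitable deviation for Firm 1.
Holding Firm 1 at East: Firm 2 gets 4 from West, versus 2 from North, -2 from South, -1 from East. No profitable deviation for Firm 2 either.

Yes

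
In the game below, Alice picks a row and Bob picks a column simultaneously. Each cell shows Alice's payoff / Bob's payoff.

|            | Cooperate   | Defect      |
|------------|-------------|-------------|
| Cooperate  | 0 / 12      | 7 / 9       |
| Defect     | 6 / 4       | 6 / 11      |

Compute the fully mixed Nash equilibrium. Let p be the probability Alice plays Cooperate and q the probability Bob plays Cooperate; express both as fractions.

In a mixed NE each player is indifferent between their pure strategies, so the opponent's mix sets the indifference.
Bob indifferent between Cooperate and Defect: p·12 + (1−p)·4 = p·9 + (1−p)·11 ⟹ 4 + 8p = 11 + (-2)p ⟹ p = 7/10.
Alice indifferent between Cooperate and Defect: q·0 + (1−q)·7 = q·6 + (1−q)·6 ⟹ 7 + (-7)q = 6 + 0q ⟹ q = 1/7.

p = 7/10, q = 1/7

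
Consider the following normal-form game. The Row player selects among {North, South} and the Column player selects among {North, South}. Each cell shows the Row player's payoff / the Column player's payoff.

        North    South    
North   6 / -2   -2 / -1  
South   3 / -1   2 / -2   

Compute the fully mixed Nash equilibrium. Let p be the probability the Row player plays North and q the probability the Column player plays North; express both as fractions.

p = 1/2, q = 4/7

In a mixed NE each player is indifferent between their pure strategies, so the opponent's mix sets the indifference.
The Column player indifferent between North and South: p·(-2) + (1−p)·(-1) = p·(-1) + (1−p)·(-2) ⟹ (-1) + (-1)p = (-2) + 1p ⟹ p = 1/2.
The Row player indifferent between North and South: q·6 + (1−q)·(-2) = q·3 + (1−q)·2 ⟹ (-2) + 8q = 2 + 1q ⟹ q = 4/7.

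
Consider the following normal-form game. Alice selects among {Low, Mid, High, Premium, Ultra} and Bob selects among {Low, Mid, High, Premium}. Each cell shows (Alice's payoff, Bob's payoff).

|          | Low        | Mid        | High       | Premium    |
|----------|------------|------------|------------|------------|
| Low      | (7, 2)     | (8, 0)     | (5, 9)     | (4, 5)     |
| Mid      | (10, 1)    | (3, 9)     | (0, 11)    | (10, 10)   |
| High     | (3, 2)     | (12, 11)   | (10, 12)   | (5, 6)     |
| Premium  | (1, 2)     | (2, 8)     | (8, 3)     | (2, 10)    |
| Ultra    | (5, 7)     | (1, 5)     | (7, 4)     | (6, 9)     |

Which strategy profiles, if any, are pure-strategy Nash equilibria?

Find each player's best response to every opponent strategy; NE are the intersections.
Alice's best responses — vs Low: Mid (payoff 10); vs Mid: High (payoff 12); vs High: High (payoff 10); vs Premium: Mid (payoff 10).
Bob's best responses — vs Low: High (payoff 9); vs Mid: High (payoff 11); vs High: High (payoff 12); vs Premium: Premium (payoff 10); vs Ultra: Premium (payoff 9).
The only mutual best response is (High, High); neither player gains by switching there.

(High, High)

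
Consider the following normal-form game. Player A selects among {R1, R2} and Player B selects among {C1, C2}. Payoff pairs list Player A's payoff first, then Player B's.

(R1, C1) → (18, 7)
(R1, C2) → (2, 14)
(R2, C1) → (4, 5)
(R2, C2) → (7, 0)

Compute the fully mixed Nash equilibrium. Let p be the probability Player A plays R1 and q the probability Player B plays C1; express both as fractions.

p = 5/12, q = 5/19

Each player's mixing probability is pinned down by making the *other* player indifferent.
Player B indifferent between C1 and C2: p·7 + (1−p)·5 = p·14 + (1−p)·0 ⟹ 5 + 2p = 0 + 14p ⟹ p = 5/12.
Player A indifferent between R1 and R2: q·18 + (1−q)·2 = q·4 + (1−q)·7 ⟹ 2 + 16q = 7 + (-3)q ⟹ q = 5/19.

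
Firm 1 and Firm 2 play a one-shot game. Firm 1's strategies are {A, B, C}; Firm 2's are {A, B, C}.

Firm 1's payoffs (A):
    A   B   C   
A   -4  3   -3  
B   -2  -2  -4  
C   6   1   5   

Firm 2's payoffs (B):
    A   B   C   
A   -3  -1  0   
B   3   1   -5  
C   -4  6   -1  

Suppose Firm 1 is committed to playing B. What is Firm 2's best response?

With Firm 1 fixed at B, Firm 2's payoffs are: A → 3, B → 1, C → -5.
The maximum is 3, achieved by A.

A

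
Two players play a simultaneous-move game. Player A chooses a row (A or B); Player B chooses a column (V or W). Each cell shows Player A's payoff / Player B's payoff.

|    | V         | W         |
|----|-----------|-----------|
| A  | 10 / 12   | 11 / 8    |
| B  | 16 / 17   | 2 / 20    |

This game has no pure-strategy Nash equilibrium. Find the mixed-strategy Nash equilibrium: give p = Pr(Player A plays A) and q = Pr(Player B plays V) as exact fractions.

p = 3/7, q = 3/5

Each player's mixing probability is pinned down by making the *other* player indifferent.
Player B indifferent between V and W: p·12 + (1−p)·17 = p·8 + (1−p)·20 ⟹ 17 + (-5)p = 20 + (-12)p ⟹ p = 3/7.
Player A indifferent between A and B: q·10 + (1−q)·11 = q·16 + (1−q)·2 ⟹ 11 + (-1)q = 2 + 14q ⟹ q = 3/5.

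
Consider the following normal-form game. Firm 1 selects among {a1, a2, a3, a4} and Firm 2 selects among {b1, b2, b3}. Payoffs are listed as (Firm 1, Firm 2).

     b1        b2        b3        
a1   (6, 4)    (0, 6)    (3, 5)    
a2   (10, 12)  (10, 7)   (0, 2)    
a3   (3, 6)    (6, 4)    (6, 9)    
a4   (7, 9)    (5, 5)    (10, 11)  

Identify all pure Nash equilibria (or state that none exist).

(a2, b1) and (a4, b3)

A profile is a Nash equilibrium when each player is best-responding to the other.
Firm 1's best responses — vs b1: a2 (payoff 10); vs b2: a2 (payoff 10); vs b3: a4 (payoff 10).
Firm 2's best responses — vs a1: b2 (payoff 6); vs a2: b1 (payoff 12); vs a3: b3 (payoff 9); vs a4: b3 (payoff 11).
Mutual best responses occur at (a2, b1) and (a4, b3); at each, neither player gains by switching.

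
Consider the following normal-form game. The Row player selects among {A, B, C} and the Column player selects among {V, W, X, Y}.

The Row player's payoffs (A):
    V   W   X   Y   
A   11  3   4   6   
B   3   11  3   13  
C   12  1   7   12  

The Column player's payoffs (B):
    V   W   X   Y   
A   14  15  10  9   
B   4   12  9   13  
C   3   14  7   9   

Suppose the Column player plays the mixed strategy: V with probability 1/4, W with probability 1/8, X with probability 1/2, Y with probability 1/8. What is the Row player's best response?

C

Compute the Row player's expected payoff from each pure strategy against the given mix.
A: (1/4)·11 + (1/8)·3 + (1/2)·4 + (1/8)·6 = 47/8
B: (1/4)·3 + (1/8)·11 + (1/2)·3 + (1/8)·13 = 21/4
C: (1/4)·12 + (1/8)·1 + (1/2)·7 + (1/8)·12 = 65/8
Highest expected payoff is 65/8, from C.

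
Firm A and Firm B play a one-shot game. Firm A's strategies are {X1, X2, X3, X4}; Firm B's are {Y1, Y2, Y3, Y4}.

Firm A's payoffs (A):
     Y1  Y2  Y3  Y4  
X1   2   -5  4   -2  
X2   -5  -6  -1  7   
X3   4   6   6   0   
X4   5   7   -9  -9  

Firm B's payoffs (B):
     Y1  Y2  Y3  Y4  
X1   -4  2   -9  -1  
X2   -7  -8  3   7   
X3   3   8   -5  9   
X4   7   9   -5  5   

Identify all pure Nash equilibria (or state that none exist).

(X2, Y4) and (X4, Y2)

A profile is a Nash equilibrium when each player is best-responding to the other.
Firm A's best responses — vs Y1: X4 (payoff 5); vs Y2: X4 (payoff 7); vs Y3: X3 (payoff 6); vs Y4: X2 (payoff 7).
Firm B's best responses — vs X1: Y2 (payoff 2); vs X2: Y4 (payoff 7); vs X3: Y4 (payoff 9); vs X4: Y2 (payoff 9).
Mutual best responses occur at (X2, Y4) and (X4, Y2); at each, neither player gains by switching.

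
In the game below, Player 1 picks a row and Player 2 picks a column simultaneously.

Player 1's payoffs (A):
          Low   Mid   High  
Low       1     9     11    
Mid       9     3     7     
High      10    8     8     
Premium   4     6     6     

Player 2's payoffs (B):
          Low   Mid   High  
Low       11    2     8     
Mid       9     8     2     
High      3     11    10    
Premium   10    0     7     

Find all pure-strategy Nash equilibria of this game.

A profile is a Nash equilibrium when each player is best-responding to the other.
Player 1's best responses — vs Low: High (payoff 10); vs Mid: Low (payoff 9); vs High: Low (payoff 11).
Player 2's best responses — vs Low: Low (payoff 11); vs Mid: Low (payoff 9); vs High: Mid (payoff 11); vs Premium: Low (payoff 10).
No cell has both players best-responding. For instance, Player 1's best reply to High is Low, but against Low Player 2 prefers Low over High.

There is no pure-strategy Nash equilibrium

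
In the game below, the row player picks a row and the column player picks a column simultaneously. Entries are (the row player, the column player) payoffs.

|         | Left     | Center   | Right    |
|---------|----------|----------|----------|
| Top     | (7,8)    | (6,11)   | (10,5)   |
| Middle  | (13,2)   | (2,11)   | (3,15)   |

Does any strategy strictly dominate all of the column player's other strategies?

A strategy is strictly dominant if it gives the column player a strictly higher payoff than every other strategy, against every choice by the opponent.
Left is not dominant: against Top, Center gives 11 > 8.
Center is not dominant: against Middle, Right gives 15 > 11.
Right is not dominant: against Top, Left gives 8 > 5.
No single strategy is best against every opponent action.

None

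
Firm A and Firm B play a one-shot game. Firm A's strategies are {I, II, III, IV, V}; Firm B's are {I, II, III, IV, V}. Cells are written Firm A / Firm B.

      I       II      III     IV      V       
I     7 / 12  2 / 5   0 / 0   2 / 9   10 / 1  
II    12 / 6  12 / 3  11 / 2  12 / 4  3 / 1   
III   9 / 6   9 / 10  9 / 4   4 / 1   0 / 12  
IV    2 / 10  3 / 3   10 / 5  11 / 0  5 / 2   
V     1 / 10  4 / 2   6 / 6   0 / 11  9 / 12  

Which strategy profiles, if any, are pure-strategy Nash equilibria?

(II, I)

Find each player's best response to every opponent strategy; NE are the intersections.
Firm A's best responses — vs I: II (payoff 12); vs II: II (payoff 12); vs III: II (payoff 11); vs IV: II (payoff 12); vs V: I (payoff 10).
Firm B's best responses — vs I: I (payoff 12); vs II: I (payoff 6); vs III: V (payoff 12); vs IV: I (payoff 10); vs V: V (payoff 12).
The only mutual best response is (II, I); neither player gains by switching there.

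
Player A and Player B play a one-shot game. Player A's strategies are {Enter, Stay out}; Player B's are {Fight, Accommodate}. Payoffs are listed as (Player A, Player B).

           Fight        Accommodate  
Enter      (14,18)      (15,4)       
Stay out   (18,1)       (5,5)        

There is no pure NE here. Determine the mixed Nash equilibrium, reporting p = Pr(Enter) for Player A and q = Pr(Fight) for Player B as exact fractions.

p = 2/9, q = 5/7

Each player's mixing probability is pinned down by making the *other* player indifferent.
Player B indifferent between Fight and Accommodate: p·18 + (1−p)·1 = p·4 + (1−p)·5 ⟹ 1 + 17p = 5 + (-1)p ⟹ p = 2/9.
Player A indifferent between Enter and Stay out: q·14 + (1−q)·15 = q·18 + (1−q)·5 ⟹ 15 + (-1)q = 5 + 13q ⟹ q = 5/7.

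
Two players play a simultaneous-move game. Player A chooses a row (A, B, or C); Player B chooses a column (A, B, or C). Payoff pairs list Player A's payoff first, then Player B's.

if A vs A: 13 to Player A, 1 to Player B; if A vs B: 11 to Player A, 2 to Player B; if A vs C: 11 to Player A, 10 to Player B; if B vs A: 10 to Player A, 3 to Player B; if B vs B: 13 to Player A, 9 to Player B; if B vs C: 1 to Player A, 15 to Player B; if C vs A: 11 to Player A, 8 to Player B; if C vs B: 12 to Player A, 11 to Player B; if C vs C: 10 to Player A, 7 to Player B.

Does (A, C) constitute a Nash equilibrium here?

Yes

Holding Player B at C: Player A gets 11 from A, versus 1 from B, 10 from C. No profitable deviation for Player A.
Holding Player A at A: Player B gets 10 from C, versus 1 from A, 2 from B. No profitable deviation for Player B either.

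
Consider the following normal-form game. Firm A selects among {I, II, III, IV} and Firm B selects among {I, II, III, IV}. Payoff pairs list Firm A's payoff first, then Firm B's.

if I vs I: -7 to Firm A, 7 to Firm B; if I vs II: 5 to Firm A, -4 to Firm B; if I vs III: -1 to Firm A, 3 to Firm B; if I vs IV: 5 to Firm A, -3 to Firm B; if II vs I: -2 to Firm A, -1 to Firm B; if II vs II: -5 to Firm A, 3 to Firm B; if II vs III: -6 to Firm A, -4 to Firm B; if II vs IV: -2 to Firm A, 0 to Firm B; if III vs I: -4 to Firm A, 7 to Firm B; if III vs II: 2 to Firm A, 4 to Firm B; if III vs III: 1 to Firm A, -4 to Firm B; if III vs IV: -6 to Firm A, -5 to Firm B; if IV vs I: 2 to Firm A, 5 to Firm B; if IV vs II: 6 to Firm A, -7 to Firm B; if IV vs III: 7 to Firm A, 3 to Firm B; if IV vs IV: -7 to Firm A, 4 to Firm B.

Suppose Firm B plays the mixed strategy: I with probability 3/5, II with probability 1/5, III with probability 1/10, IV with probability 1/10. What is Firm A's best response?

IV

Firm A's best reply maximizes expected payoff against the mix.
I: (3/5)·(-7) + (1/5)·5 + (1/10)·(-1) + (1/10)·5 = -14/5
II: (3/5)·(-2) + (1/5)·(-5) + (1/10)·(-6) + (1/10)·(-2) = -3
III: (3/5)·(-4) + (1/5)·2 + (1/10)·1 + (1/10)·(-6) = -5/2
IV: (3/5)·2 + (1/5)·6 + (1/10)·7 + (1/10)·(-7) = 12/5
Highest expected payoff is 12/5, from IV.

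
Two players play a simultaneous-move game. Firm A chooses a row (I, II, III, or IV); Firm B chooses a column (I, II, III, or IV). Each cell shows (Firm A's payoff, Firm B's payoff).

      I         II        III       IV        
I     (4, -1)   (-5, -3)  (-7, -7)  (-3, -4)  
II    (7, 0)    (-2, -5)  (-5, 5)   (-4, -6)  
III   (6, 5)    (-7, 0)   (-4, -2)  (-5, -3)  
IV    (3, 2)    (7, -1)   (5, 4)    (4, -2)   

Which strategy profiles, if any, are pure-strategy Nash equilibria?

Check mutual best responses: a cell is a NE iff neither player can gain by unilaterally deviating.
Firm A's best responses — vs I: II (payoff 7); vs II: IV (payoff 7); vs III: IV (payoff 5); vs IV: IV (payoff 4).
Firm B's best responses — vs I: I (payoff -1); vs II: III (payoff 5); vs III: I (payoff 5); vs IV: III (payoff 4).
The only mutual best response is (IV, III); neither player gains by switching there.

(IV, III)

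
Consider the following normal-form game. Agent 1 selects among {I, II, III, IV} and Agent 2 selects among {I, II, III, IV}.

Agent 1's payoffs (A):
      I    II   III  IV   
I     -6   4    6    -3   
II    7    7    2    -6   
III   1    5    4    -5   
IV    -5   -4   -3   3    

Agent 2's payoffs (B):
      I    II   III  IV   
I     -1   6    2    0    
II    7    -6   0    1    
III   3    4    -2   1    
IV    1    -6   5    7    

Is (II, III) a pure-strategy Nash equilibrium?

Holding Agent 2 at III: Agent 1 gets 2 from II but could get 6 by switching to I. Agent 1 has a profitable deviation.

No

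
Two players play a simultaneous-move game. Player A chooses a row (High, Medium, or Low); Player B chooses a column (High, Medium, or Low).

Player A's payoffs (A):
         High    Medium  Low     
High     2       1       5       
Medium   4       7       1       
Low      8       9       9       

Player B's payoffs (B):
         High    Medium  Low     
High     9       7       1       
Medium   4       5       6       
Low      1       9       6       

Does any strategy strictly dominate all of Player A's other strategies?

A strategy is strictly dominant if it gives Player A a strictly higher payoff than every other strategy, against every choice by the opponent.
Low strictly dominates: vs High: 8 > each of {2, 4}; vs Medium: 9 > each of {1, 7}; vs Low: 9 > each of {5, 1}.

Low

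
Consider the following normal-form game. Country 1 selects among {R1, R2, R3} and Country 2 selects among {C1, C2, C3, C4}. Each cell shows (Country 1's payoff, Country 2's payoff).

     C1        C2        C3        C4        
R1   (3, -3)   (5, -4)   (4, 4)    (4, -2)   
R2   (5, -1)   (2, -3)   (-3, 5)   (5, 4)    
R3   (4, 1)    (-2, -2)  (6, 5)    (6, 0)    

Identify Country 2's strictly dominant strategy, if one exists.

C3

A strategy is strictly dominant if it gives Country 2 a strictly higher payoff than every other strategy, against every choice by the opponent.
C3 strictly dominates: vs R1: 4 > each of {-3, -4, -2}; vs R2: 5 > each of {-1, -3, 4}; vs R3: 5 > each of {1, -2, 0}.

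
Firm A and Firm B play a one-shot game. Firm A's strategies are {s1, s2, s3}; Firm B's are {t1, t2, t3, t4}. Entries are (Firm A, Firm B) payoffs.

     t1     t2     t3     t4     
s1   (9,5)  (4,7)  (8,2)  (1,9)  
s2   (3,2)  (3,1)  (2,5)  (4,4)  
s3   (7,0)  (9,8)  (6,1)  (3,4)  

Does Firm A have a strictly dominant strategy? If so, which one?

None

Check whether one of Firm A's strategies beats all alternatives regardless of what the opponent does.
s1 is not dominant: against t2, s3 gives 9 > 4.
s2 is not dominant: against t1, s1 gives 9 > 3.
s3 is not dominant: against t1, s1 gives 9 > 7.
No single strategy is best against every opponent action.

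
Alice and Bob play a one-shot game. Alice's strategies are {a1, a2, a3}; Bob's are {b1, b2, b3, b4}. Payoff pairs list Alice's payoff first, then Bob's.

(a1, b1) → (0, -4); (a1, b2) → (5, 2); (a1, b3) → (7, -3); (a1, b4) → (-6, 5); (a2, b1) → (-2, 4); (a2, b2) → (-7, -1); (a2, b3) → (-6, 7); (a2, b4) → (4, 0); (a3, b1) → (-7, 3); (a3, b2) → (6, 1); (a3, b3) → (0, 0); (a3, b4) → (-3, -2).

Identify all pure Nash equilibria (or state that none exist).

There is no pure-strategy Nash equilibrium

Find each player's best response to every opponent strategy; NE are the intersections.
Alice's best responses — vs b1: a1 (payoff 0); vs b2: a3 (payoff 6); vs b3: a1 (payoff 7); vs b4: a2 (payoff 4).
Bob's best responses — vs a1: b4 (payoff 5); vs a2: b3 (payoff 7); vs a3: b1 (payoff 3).
No cell has both players best-responding. For instance, Alice's best reply to b2 is a3, but against a3 Bob prefers b1 over b2.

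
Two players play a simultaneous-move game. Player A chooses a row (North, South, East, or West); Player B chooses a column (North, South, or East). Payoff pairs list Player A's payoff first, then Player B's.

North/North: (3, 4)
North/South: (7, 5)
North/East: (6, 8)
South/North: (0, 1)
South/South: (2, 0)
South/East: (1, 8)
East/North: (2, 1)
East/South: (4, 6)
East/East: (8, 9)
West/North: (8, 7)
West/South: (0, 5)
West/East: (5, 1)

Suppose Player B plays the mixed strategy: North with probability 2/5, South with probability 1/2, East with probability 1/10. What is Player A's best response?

Player A's best reply maximizes expected payoff against the mix.
North: (2/5)·3 + (1/2)·7 + (1/10)·6 = 53/10
South: (2/5)·0 + (1/2)·2 + (1/10)·1 = 11/10
East: (2/5)·2 + (1/2)·4 + (1/10)·8 = 18/5
West: (2/5)·8 + (1/2)·0 + (1/10)·5 = 37/10
Highest expected payoff is 53/10, from North.

North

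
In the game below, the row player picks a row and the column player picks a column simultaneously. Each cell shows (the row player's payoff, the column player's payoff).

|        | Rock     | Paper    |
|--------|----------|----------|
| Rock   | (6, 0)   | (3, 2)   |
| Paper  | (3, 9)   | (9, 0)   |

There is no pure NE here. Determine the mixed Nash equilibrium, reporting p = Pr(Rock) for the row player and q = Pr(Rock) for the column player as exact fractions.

Each player's mixing probability is pinned down by making the *other* player indifferent.
The column player indifferent between Rock and Paper: p·0 + (1−p)·9 = p·2 + (1−p)·0 ⟹ 9 + (-9)p = 0 + 2p ⟹ p = 9/11.
The row player indifferent between Rock and Paper: q·6 + (1−q)·3 = q·3 + (1−q)·9 ⟹ 3 + 3q = 9 + (-6)q ⟹ q = 2/3.

p = 9/11, q = 2/3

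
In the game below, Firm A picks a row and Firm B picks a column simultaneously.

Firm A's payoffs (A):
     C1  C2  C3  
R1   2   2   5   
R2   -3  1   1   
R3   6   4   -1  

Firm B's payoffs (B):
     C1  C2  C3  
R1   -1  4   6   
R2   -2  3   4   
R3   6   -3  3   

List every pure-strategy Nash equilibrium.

A profile is a Nash equilibrium when each player is best-responding to the other.
Firm A's best responses — vs C1: R3 (payoff 6); vs C2: R3 (payoff 4); vs C3: R1 (payoff 5).
Firm B's best responses — vs R1: C3 (payoff 6); vs R2: C3 (payoff 4); vs R3: C1 (payoff 6).
Mutual best responses occur at (R1, C3) and (R3, C1); at each, neither player gains by switching.

(R1, C3) and (R3, C1)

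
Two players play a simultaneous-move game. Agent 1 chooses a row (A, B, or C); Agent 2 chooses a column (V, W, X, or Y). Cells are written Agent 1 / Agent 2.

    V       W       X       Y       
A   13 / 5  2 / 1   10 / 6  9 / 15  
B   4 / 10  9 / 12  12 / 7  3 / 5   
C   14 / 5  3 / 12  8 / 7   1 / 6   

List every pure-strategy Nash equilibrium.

Check mutual best responses: a cell is a NE iff neither player can gain by unilaterally deviating.
Agent 1's best responses — vs V: C (payoff 14); vs W: B (payoff 9); vs X: B (payoff 12); vs Y: A (payoff 9).
Agent 2's best responses — vs A: Y (payoff 15); vs B: W (payoff 12); vs C: W (payoff 12).
Mutual best responses occur at (A, Y) and (B, W); at each, neither player gains by switching.

(A, Y) and (B, W)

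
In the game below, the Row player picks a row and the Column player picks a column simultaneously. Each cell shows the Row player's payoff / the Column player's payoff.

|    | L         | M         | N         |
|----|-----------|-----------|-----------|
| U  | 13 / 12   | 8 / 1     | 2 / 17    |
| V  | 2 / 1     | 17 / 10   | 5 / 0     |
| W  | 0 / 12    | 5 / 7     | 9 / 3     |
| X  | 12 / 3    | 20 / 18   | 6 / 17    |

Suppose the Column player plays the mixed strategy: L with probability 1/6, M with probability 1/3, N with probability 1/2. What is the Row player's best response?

Compute the Row player's expected payoff from each pure strategy against the given mix.
U: (1/6)·13 + (1/3)·8 + (1/2)·2 = 35/6
V: (1/6)·2 + (1/3)·17 + (1/2)·5 = 17/2
W: (1/6)·0 + (1/3)·5 + (1/2)·9 = 37/6
X: (1/6)·12 + (1/3)·20 + (1/2)·6 = 35/3
Highest expected payoff is 35/3, from X.

X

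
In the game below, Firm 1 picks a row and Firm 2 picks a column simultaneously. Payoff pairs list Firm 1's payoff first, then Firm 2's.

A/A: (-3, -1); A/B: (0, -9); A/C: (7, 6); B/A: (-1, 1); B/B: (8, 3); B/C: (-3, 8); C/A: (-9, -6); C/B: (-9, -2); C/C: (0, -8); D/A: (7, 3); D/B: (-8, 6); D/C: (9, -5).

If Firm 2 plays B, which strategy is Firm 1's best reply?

With Firm 2 fixed at B, Firm 1's payoffs are: A → 0, B → 8, C → -9, D → -8.
The maximum is 8, achieved by B.

B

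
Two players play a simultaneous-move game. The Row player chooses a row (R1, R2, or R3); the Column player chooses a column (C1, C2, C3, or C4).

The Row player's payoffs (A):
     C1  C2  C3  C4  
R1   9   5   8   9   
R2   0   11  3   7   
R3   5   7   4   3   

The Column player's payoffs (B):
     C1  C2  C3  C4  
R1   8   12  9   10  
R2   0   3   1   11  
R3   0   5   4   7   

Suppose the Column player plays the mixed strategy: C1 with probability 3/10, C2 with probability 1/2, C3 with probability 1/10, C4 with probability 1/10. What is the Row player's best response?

The Row player's best reply maximizes expected payoff against the mix.
R1: (3/10)·9 + (1/2)·5 + (1/10)·8 + (1/10)·9 = 69/10
R2: (3/10)·0 + (1/2)·11 + (1/10)·3 + (1/10)·7 = 13/2
R3: (3/10)·5 + (1/2)·7 + (1/10)·4 + (1/10)·3 = 57/10
Highest expected payoff is 69/10, from R1.

R1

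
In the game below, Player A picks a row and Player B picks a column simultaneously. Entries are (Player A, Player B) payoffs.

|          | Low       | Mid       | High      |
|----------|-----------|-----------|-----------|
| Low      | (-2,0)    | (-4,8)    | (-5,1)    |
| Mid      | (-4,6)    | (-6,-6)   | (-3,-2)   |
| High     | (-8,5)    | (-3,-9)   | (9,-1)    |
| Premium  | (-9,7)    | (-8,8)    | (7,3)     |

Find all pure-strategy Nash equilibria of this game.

No pure-strategy Nash equilibrium

A profile is a Nash equilibrium when each player is best-responding to the other.
Player A's best responses — vs Low: Low (payoff -2); vs Mid: High (payoff -3); vs High: High (payoff 9).
Player B's best responses — vs Low: Mid (payoff 8); vs Mid: Low (payoff 6); vs High: Low (payoff 5); vs Premium: Mid (payoff 8).
No cell has both players best-responding. For instance, Player A's best reply to High is High, but against High Player B prefers Low over High.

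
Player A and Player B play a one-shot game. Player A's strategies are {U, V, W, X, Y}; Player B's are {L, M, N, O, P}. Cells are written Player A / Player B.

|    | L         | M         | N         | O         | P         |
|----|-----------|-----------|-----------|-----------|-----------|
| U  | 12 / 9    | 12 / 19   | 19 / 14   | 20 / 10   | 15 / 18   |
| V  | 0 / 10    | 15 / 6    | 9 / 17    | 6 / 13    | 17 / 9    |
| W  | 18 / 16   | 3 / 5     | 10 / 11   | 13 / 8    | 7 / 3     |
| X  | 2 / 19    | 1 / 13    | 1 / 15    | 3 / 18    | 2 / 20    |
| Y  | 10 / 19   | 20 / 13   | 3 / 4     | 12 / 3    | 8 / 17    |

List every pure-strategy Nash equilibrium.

(W, L)

Check mutual best responses: a cell is a NE iff neither player can gain by unilaterally deviating.
Player A's best responses — vs L: W (payoff 18); vs M: Y (payoff 20); vs N: U (payoff 19); vs O: U (payoff 20); vs P: V (payoff 17).
Player B's best responses — vs U: M (payoff 19); vs V: N (payoff 17); vs W: L (payoff 16); vs X: P (payoff 20); vs Y: L (payoff 19).
The only mutual best response is (W, L); neither player gains by switching there.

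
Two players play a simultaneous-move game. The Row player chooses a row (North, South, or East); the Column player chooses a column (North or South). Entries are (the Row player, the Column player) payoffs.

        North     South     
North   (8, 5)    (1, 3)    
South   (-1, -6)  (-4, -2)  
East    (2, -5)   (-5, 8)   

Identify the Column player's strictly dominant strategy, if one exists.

No strictly dominant strategy

Check whether one of the Column player's strategies beats all alternatives regardless of what the opponent does.
North is not dominant: against South, South gives -2 > -6.
South is not dominant: against North, North gives 5 > 3.
No single strategy is best against every opponent action.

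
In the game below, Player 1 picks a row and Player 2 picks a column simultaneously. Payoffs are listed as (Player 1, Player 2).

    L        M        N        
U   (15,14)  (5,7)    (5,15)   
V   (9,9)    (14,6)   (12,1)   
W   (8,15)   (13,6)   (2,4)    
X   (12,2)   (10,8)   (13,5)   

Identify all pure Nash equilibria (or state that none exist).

No pure-strategy Nash equilibrium

Find each player's best response to every opponent strategy; NE are the intersections.
Player 1's best responses — vs L: U (payoff 15); vs M: V (payoff 14); vs N: X (payoff 13).
Player 2's best responses — vs U: N (payoff 15); vs V: L (payoff 9); vs W: L (payoff 15); vs X: M (payoff 8).
No cell has both players best-responding. For instance, Player 1's best reply to N is X, but against X Player 2 prefers M over N.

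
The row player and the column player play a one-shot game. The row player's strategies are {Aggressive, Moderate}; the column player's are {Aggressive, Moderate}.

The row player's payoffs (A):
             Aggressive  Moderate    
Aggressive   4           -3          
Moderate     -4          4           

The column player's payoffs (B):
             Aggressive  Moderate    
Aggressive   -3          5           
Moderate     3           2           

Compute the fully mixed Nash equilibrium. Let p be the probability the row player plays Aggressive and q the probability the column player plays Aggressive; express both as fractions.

p = 1/9, q = 7/15

Each player's mixing probability is pinned down by making the *other* player indifferent.
The column player indifferent between Aggressive and Moderate: p·(-3) + (1−p)·3 = p·5 + (1−p)·2 ⟹ 3 + (-6)p = 2 + 3p ⟹ p = 1/9.
The row player indifferent between Aggressive and Moderate: q·4 + (1−q)·(-3) = q·(-4) + (1−q)·4 ⟹ (-3) + 7q = 4 + (-8)q ⟹ q = 7/15.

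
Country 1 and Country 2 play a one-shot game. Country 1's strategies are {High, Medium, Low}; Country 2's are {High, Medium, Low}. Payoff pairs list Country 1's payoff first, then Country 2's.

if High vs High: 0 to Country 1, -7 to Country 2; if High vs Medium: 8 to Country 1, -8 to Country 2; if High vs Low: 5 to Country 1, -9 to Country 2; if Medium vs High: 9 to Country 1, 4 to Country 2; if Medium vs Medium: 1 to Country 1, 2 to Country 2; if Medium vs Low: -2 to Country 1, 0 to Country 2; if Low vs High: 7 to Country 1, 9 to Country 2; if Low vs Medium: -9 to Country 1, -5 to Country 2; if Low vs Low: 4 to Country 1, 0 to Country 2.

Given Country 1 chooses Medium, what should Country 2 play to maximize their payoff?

With Country 1 fixed at Medium, Country 2's payoffs are: High → 4, Medium → 2, Low → 0.
The maximum is 4, achieved by High.

High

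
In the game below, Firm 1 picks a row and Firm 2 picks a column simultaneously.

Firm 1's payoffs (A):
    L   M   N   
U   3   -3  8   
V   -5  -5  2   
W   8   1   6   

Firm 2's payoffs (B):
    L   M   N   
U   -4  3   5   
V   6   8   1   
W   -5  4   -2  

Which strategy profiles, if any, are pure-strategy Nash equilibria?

A profile is a Nash equilibrium when each player is best-responding to the other.
Firm 1's best responses — vs L: W (payoff 8); vs M: W (payoff 1); vs N: U (payoff 8).
Firm 2's best responses — vs U: N (payoff 5); vs V: M (payoff 8); vs W: M (payoff 4).
Mutual best responses occur at (U, N) and (W, M); at each, neither player gains by switching.

(U, N) and (W, M)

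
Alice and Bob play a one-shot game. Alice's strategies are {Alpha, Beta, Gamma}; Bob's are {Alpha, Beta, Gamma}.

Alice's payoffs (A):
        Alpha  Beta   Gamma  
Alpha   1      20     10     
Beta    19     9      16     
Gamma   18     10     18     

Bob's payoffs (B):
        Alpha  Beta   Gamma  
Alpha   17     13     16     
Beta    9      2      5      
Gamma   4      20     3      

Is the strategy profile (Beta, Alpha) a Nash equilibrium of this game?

Holding Bob at Alpha: Alice gets 19 from Beta, versus 1 from Alpha, 18 from Gamma. No profitable deviation for Alice.
Holding Alice at Beta: Bob gets 9 from Alpha, versus 2 from Beta, 5 from Gamma. No profitable deviation for Bob either.

Yes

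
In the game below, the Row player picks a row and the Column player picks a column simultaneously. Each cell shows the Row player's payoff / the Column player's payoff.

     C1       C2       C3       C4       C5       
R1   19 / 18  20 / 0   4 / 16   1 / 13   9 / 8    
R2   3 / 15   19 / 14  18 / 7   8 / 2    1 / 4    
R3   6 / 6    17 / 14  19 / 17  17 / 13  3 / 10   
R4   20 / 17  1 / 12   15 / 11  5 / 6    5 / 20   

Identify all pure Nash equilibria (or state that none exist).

Check mutual best responses: a cell is a NE iff neither player can gain by unilaterally deviating.
The Row player's best responses — vs C1: R4 (payoff 20); vs C2: R1 (payoff 20); vs C3: R3 (payoff 19); vs C4: R3 (payoff 17); vs C5: R1 (payoff 9).
The Column player's best responses — vs R1: C1 (payoff 18); vs R2: C1 (payoff 15); vs R3: C3 (payoff 17); vs R4: C5 (payoff 20).
The only mutual best response is (R3, C3); neither player gains by switching there.

(R3, C3)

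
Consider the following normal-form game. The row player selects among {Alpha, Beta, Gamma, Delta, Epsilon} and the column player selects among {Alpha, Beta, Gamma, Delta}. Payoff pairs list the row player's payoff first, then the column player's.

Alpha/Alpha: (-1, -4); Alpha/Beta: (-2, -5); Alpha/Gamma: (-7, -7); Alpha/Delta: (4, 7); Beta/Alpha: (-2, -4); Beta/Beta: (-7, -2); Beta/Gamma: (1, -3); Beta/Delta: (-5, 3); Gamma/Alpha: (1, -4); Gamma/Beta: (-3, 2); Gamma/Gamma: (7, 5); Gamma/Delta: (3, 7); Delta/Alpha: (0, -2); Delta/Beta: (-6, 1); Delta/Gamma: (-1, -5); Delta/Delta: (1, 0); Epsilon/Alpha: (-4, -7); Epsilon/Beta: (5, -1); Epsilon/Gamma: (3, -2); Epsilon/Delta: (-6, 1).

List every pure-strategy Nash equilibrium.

(Alpha, Delta)

A profile is a Nash equilibrium when each player is best-responding to the other.
The row player's best responses — vs Alpha: Gamma (payoff 1); vs Beta: Epsilon (payoff 5); vs Gamma: Gamma (payoff 7); vs Delta: Alpha (payoff 4).
The column player's best responses — vs Alpha: Delta (payoff 7); vs Beta: Delta (payoff 3); vs Gamma: Delta (payoff 7); vs Delta: Beta (payoff 1); vs Epsilon: Delta (payoff 1).
The only mutual best response is (Alpha, Delta); neither player gains by switching there.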